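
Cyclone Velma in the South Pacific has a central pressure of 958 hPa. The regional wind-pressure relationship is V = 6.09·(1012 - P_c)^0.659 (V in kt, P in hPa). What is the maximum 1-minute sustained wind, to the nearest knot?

ΔP = 1012 − 958 = 54 hPa.
54^0.659 ≈ 13.856.
V ≈ 6.09 × 13.856 ≈ 84.4 kt.

84 kt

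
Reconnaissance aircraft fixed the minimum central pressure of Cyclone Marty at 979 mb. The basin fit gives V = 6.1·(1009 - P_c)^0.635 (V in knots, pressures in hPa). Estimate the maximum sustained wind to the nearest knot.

ΔP = 1009 − 979 = 30 mb.
30^0.635 ≈ 8.669.
V ≈ 6.1 × 8.669 ≈ 52.9 kt.

53 kt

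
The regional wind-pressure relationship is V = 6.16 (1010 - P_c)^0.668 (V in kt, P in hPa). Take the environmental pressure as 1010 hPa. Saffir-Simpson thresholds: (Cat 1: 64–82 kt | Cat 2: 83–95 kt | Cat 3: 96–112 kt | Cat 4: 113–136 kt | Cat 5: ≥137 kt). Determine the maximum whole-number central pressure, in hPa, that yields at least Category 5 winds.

906 hPa

Category 5 begins at V = 137 kt.
Required ΔP = (137/6.16)^(1/0.668) = 22.240^1.497 ≈ 103.91 hPa.
P_c ≤ 1010 − 103.91 = 906.09, so the highest integer P_c is 906 hPa.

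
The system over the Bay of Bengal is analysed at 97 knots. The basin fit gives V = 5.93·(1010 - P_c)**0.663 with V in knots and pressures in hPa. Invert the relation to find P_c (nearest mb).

ΔP = (V / 5.93)^(1/0.663) = (97/5.93)^1.508.
97/5.93 = 16.358; 16.358^1.508 ≈ 67.71 mb.
P_c = 1010 − 67.71 = 942.29 ≈ 942 mb.

942 mb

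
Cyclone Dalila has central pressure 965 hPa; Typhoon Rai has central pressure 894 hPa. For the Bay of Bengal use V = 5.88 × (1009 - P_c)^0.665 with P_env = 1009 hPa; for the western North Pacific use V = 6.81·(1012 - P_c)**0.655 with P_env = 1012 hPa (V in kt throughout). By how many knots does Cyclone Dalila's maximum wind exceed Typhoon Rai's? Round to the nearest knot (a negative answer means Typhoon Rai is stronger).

-82 kt

Cyclone Dalila: ΔP = 44; V ≈ 5.88 × 44^0.665 ≈ 72.82 kt.
Typhoon Rai: ΔP = 118; V ≈ 6.81 × 118^0.655 ≈ 154.96 kt.
Difference ≈ 72.82 − 154.96 = -82.14 → -82 kt.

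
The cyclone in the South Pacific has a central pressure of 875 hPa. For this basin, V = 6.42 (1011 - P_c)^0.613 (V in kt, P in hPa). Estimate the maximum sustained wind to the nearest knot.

130 kt

ΔP = 1011 − 875 = 136 hPa.
136^0.613 ≈ 20.317.
V ≈ 6.42 × 20.317 ≈ 130.4 kt.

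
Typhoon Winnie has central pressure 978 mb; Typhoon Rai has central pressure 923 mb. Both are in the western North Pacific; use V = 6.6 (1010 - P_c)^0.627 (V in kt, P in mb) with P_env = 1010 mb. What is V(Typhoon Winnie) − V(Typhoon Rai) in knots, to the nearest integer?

Typhoon Winnie: ΔP = 32; V ≈ 6.6 × 32^0.627 ≈ 57.98 kt.
Typhoon Rai: ΔP = 87; V ≈ 6.6 × 87^0.627 ≈ 108.55 kt.
Difference ≈ 57.98 − 108.55 = -50.57 → -51 kt.

-51 kt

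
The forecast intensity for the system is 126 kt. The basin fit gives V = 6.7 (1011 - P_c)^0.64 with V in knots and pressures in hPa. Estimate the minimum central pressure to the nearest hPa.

913 hPa

ΔP = (V / 6.7)^(1/0.64) = (126/6.7)^1.562.
126/6.7 = 18.806; 18.806^1.562 ≈ 97.97 hPa.
P_c = 1011 − 97.97 = 913.03 ≈ 913 hPa.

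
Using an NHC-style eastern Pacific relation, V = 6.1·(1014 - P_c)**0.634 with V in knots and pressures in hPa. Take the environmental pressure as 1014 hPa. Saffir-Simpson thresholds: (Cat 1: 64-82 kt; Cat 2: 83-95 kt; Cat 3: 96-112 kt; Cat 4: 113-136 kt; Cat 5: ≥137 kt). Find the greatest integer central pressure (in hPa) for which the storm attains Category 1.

973 hPa

Category 1 begins at V = 64 kt.
Required ΔP = (64/6.1)^(1/0.634) = 10.492^1.577 ≈ 40.75 hPa.
P_c ≤ 1014 − 40.75 = 973.25, so the highest integer P_c is 973 hPa.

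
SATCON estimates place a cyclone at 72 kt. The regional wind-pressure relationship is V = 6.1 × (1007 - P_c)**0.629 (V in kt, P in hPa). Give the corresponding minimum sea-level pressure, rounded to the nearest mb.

ΔP = (V / 6.1)^(1/0.629) = (72/6.1)^1.590.
72/6.1 = 11.803; 11.803^1.590 ≈ 50.62 mb.
P_c = 1007 − 50.62 = 956.38 ≈ 956 mb.

956 mb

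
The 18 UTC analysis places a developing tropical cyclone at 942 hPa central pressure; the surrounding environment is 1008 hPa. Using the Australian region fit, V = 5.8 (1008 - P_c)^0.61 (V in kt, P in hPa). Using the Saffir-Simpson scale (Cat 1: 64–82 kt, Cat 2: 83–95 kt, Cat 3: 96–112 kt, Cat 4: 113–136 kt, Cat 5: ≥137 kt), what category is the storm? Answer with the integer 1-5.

1

ΔP = 1008 − 942 = 66 hPa.
V ≈ 5.8 × 66^0.61 = 5.8 × 12.88 ≈ 75 kt.
75 kt falls in the Category 1 band.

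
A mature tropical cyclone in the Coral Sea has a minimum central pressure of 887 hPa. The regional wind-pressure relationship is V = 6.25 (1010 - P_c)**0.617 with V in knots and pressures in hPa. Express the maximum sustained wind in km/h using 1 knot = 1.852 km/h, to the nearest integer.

ΔP = 1010 − 887 = 123 hPa.
V ≈ 6.25 × 123^0.617 = 6.25 × 19.475 ≈ 121.717 kt.
121.717 × 1.852 ≈ 225.42 km/h → 225 km/h.

225 km/h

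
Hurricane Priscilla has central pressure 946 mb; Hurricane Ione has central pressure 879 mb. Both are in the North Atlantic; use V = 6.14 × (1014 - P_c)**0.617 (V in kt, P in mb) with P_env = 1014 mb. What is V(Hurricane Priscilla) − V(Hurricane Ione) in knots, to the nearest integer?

-44 kt

Hurricane Priscilla: ΔP = 68; V ≈ 6.14 × 68^0.617 ≈ 82.95 kt.
Hurricane Ione: ΔP = 135; V ≈ 6.14 × 135^0.617 ≈ 126.64 kt.
Difference ≈ 82.95 − 126.64 = -43.69 → -44 kt.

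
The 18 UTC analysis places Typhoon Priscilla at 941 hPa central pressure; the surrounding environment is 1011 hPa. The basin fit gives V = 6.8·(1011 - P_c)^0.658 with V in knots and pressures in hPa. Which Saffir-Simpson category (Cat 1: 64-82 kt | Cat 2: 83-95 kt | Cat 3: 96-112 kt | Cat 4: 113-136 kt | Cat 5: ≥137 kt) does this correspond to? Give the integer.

3

ΔP = 1011 − 941 = 70 hPa.
V ≈ 6.8 × 70^0.658 = 6.8 × 16.37 ≈ 111 kt.
111 kt falls in the Category 3 band.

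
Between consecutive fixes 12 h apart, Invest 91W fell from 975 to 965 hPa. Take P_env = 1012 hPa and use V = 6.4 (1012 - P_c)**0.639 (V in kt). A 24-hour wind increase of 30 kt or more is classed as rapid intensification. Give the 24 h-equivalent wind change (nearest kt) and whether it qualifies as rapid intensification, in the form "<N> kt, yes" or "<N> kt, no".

21 kt, no

V₁: ΔP = 37, V ≈ 6.4 × 37^0.639 ≈ 64.31 kt.
V₂: ΔP = 47, V ≈ 6.4 × 47^0.639 ≈ 74.93 kt.
ΔV over 12 h = 10.62 kt → 24 h equivalent = 10.62 × 24/12 ≈ 21.24 kt.
21 kt < 30 kt ⇒ not rapid intensification.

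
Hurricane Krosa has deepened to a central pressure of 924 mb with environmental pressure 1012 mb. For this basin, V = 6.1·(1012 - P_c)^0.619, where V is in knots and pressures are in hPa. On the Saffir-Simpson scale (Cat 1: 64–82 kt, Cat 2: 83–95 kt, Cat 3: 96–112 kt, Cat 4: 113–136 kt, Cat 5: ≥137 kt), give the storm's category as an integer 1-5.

ΔP = 1012 − 924 = 88 mb.
V ≈ 6.1 × 88^0.619 = 6.1 × 15.98 ≈ 97 kt.
97 kt falls in the Category 3 band.

3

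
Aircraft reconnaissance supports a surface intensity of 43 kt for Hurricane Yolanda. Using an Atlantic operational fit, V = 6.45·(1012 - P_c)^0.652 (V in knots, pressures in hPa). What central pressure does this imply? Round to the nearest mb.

994 mb

ΔP = (V / 6.45)^(1/0.652) = (43/6.45)^1.534.
43/6.45 = 6.667; 6.667^1.534 ≈ 18.35 mb.
P_c = 1012 − 18.35 = 993.65 ≈ 994 mb.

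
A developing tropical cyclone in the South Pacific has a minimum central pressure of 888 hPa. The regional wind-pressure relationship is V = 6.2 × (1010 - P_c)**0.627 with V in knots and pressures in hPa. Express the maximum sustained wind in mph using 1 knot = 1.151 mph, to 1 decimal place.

145.1 mph

ΔP = 1010 − 888 = 122 hPa.
V ≈ 6.2 × 122^0.627 = 6.2 × 20.330 ≈ 126.049 kt.
126.049 × 1.151 ≈ 145.08 mph → 145.1 mph.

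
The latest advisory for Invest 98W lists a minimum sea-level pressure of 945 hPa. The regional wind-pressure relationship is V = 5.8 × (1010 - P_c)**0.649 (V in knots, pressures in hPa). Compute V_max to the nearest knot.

87 kt

ΔP = 1010 − 945 = 65 hPa.
65^0.649 ≈ 15.017.
V ≈ 5.8 × 15.017 ≈ 87.1 kt.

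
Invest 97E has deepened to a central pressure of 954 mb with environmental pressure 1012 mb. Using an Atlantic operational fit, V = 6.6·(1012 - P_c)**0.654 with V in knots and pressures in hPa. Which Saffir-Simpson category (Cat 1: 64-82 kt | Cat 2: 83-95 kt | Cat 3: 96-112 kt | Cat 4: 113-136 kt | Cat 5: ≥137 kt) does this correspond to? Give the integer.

2

ΔP = 1012 − 954 = 58 mb.
V ≈ 6.6 × 58^0.654 = 6.6 × 14.23 ≈ 94 kt.
94 kt falls in the Category 2 band.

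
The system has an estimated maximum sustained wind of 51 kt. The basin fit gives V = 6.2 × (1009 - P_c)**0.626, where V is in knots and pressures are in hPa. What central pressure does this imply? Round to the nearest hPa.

ΔP = (V / 6.2)^(1/0.626) = (51/6.2)^1.597.
51/6.2 = 8.226; 8.226^1.597 ≈ 28.97 hPa.
P_c = 1009 − 28.97 = 980.03 ≈ 980 hPa.

980 hPa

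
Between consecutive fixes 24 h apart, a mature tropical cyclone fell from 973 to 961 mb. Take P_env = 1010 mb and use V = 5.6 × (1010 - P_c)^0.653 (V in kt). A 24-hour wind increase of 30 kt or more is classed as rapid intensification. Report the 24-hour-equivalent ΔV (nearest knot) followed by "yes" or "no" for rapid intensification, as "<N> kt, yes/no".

12 kt, no

V₁: ΔP = 37, V ≈ 5.6 × 37^0.653 ≈ 59.19 kt.
V₂: ΔP = 49, V ≈ 5.6 × 49^0.653 ≈ 71.10 kt.
ΔV over 24 h = 11.91 kt → 24 h equivalent = 11.91 × 24/24 ≈ 11.91 kt.
12 kt < 30 kt ⇒ not rapid intensification.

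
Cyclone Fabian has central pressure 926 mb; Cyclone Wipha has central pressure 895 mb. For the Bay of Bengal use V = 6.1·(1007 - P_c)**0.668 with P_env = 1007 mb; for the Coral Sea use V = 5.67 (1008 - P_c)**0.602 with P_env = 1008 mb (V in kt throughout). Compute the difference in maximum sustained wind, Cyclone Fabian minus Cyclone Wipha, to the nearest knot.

17 kt

Cyclone Fabian: ΔP = 81; V ≈ 6.1 × 81^0.668 ≈ 114.87 kt.
Cyclone Wipha: ΔP = 113; V ≈ 5.67 × 113^0.602 ≈ 97.62 kt.
Difference ≈ 114.87 − 97.62 = 17.25 → 17 kt.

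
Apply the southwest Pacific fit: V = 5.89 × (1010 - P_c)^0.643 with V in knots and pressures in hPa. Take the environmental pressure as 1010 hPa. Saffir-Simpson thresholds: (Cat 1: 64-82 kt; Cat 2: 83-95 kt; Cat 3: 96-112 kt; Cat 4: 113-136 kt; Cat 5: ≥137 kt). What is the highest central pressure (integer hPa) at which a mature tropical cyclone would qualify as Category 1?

969 hPa

Category 1 begins at V = 64 kt.
Required ΔP = (64/5.89)^(1/0.643) = 10.866^1.555 ≈ 40.86 hPa.
P_c ≤ 1010 − 40.86 = 969.14, so the highest integer P_c is 969 hPa.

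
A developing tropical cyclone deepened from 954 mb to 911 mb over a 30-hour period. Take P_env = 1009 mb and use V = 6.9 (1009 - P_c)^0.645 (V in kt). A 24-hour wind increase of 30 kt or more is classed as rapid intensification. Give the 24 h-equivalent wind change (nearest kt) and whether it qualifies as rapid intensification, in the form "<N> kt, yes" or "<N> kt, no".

33 kt, yes

V₁: ΔP = 55, V ≈ 6.9 × 55^0.645 ≈ 91.49 kt.
V₂: ΔP = 98, V ≈ 6.9 × 98^0.645 ≈ 132.80 kt.
ΔV over 30 h = 41.31 kt → 24 h equivalent = 41.31 × 24/30 ≈ 33.05 kt.
33 kt ≥ 30 kt ⇒ rapid intensification.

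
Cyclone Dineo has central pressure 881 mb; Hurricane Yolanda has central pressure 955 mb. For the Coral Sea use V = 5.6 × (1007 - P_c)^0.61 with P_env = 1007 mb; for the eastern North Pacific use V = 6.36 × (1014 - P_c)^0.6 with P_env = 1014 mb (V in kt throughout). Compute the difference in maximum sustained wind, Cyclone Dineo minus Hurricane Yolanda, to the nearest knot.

Cyclone Dineo: ΔP = 126; V ≈ 5.6 × 126^0.61 ≈ 107.01 kt.
Hurricane Yolanda: ΔP = 59; V ≈ 6.36 × 59^0.6 ≈ 73.45 kt.
Difference ≈ 107.01 − 73.45 = 33.56 → 34 kt.

34 kt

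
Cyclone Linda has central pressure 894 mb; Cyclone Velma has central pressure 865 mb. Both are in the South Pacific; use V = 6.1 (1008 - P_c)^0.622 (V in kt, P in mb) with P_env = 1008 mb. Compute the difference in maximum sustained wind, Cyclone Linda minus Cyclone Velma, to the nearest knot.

-18 kt

Cyclone Linda: ΔP = 114; V ≈ 6.1 × 114^0.622 ≈ 116.07 kt.
Cyclone Velma: ΔP = 143; V ≈ 6.1 × 143^0.622 ≈ 133.64 kt.
Difference ≈ 116.07 − 133.64 = -17.57 → -18 kt.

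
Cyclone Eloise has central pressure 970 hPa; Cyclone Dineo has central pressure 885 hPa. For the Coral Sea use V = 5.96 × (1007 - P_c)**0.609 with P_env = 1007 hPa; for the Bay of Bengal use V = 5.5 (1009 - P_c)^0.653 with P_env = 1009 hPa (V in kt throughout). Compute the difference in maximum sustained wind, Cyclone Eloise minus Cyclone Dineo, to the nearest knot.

Cyclone Eloise: ΔP = 37; V ≈ 5.96 × 37^0.609 ≈ 53.74 kt.
Cyclone Dineo: ΔP = 124; V ≈ 5.5 × 124^0.653 ≈ 128.05 kt.
Difference ≈ 53.74 − 128.05 = -74.31 → -74 kt.

-74 kt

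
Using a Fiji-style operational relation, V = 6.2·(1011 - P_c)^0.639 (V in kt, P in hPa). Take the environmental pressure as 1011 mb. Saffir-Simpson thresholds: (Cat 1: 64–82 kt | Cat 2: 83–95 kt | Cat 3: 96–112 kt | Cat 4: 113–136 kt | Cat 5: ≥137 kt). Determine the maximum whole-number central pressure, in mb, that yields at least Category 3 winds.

Category 3 begins at V = 96 kt.
Required ΔP = (96/6.2)^(1/0.639) = 15.484^1.565 ≈ 72.79 mb.
P_c ≤ 1011 − 72.79 = 938.21, so the highest integer P_c is 938 mb.

938 mb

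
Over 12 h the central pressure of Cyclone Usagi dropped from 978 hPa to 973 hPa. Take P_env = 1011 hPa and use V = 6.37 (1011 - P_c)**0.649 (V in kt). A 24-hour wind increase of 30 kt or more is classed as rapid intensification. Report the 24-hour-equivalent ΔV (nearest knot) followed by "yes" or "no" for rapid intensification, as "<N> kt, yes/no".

12 kt, no

V₁: ΔP = 33, V ≈ 6.37 × 33^0.649 ≈ 61.61 kt.
V₂: ΔP = 38, V ≈ 6.37 × 38^0.649 ≈ 67.52 kt.
ΔV over 12 h = 5.91 kt → 24 h equivalent = 5.91 × 24/12 ≈ 11.82 kt.
12 kt < 30 kt ⇒ not rapid intensification.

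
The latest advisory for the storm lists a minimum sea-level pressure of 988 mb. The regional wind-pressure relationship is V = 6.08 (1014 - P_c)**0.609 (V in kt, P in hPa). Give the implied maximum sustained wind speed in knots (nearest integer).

44 kt

ΔP = 1014 − 988 = 26 mb.
26^0.609 ≈ 7.273.
V ≈ 6.08 × 7.273 ≈ 44.2 kt.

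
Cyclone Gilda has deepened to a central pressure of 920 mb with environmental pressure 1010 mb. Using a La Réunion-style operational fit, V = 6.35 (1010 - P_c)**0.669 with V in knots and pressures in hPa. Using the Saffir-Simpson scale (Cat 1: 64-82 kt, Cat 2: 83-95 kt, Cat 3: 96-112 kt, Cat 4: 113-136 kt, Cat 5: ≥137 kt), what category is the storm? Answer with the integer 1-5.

ΔP = 1010 − 920 = 90 mb.
V ≈ 6.35 × 90^0.669 = 6.35 × 20.29 ≈ 129 kt.
129 kt falls in the Category 4 band.

4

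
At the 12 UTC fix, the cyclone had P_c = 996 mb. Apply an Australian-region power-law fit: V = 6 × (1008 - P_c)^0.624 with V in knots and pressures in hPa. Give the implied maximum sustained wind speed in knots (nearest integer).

ΔP = 1008 − 996 = 12 mb.
12^0.624 ≈ 4.714.
V ≈ 6 × 4.714 ≈ 28.3 kt.

28 kt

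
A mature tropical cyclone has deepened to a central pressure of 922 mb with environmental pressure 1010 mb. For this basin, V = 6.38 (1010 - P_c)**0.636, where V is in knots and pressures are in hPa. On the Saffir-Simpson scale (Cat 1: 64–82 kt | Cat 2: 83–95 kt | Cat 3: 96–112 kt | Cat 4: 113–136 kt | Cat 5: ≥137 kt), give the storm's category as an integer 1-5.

3

ΔP = 1010 − 922 = 88 mb.
V ≈ 6.38 × 88^0.636 = 6.38 × 17.25 ≈ 110 kt.
110 kt falls in the Category 3 band.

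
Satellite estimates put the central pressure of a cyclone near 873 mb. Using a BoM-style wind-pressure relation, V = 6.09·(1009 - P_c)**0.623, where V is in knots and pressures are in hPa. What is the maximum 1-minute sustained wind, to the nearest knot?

130 kt

ΔP = 1009 − 873 = 136 mb.
136^0.623 ≈ 21.340.
V ≈ 6.09 × 21.340 ≈ 130.0 kt.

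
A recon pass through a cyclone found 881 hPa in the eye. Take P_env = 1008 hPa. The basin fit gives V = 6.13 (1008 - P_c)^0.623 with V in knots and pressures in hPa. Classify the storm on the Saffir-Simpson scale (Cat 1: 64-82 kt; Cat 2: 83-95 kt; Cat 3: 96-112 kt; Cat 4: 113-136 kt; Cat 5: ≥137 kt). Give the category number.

ΔP = 1008 − 881 = 127 hPa.
V ≈ 6.13 × 127^0.623 = 6.13 × 20.45 ≈ 125 kt.
125 kt falls in the Category 4 band.

4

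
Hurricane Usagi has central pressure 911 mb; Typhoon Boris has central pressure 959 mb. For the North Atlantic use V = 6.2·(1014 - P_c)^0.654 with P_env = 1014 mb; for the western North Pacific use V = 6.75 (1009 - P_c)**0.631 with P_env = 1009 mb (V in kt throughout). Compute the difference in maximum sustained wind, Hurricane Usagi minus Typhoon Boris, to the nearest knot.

Hurricane Usagi: ΔP = 103; V ≈ 6.2 × 103^0.654 ≈ 128.47 kt.
Typhoon Boris: ΔP = 50; V ≈ 6.75 × 50^0.631 ≈ 79.68 kt.
Difference ≈ 128.47 − 79.68 = 48.79 → 49 kt.

49 kt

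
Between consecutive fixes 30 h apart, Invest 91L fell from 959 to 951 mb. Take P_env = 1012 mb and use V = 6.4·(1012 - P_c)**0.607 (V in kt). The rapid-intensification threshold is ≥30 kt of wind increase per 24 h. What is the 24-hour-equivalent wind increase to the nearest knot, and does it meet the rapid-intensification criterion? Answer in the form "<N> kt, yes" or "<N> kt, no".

5 kt, no

V₁: ΔP = 53, V ≈ 6.4 × 53^0.607 ≈ 71.26 kt.
V₂: ΔP = 61, V ≈ 6.4 × 61^0.607 ≈ 77.60 kt.
ΔV over 30 h = 6.34 kt → 24 h equivalent = 6.34 × 24/30 ≈ 5.07 kt.
5 kt < 30 kt ⇒ not rapid intensification.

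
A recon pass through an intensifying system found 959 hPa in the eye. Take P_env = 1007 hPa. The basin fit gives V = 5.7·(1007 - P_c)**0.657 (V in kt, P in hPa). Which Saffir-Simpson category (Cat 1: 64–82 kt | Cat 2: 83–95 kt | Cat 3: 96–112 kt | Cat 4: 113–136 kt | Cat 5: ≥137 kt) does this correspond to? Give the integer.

1

ΔP = 1007 − 959 = 48 hPa.
V ≈ 5.7 × 48^0.657 = 5.7 × 12.72 ≈ 73 kt.
73 kt falls in the Category 1 band.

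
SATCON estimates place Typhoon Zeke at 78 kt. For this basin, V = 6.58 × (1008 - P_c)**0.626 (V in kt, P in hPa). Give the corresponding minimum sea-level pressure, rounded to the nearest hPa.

ΔP = (V / 6.58)^(1/0.626) = (78/6.58)^1.597.
78/6.58 = 11.854; 11.854^1.597 ≈ 51.93 hPa.
P_c = 1008 − 51.93 = 956.07 ≈ 956 hPa.

956 hPa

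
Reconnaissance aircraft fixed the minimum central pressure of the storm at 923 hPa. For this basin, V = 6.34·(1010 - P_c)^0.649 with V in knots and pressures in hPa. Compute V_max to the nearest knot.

115 kt

ΔP = 1010 − 923 = 87 hPa.
87^0.649 ≈ 18.145.
V ≈ 6.34 × 18.145 ≈ 115.0 kt.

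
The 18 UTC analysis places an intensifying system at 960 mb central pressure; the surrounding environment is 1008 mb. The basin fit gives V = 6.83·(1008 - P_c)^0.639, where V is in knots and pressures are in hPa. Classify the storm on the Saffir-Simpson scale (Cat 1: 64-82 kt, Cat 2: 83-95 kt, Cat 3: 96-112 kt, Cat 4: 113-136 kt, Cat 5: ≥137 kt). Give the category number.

1

ΔP = 1008 − 960 = 48 mb.
V ≈ 6.83 × 48^0.639 = 6.83 × 11.87 ≈ 81 kt.
81 kt falls in the Category 1 band.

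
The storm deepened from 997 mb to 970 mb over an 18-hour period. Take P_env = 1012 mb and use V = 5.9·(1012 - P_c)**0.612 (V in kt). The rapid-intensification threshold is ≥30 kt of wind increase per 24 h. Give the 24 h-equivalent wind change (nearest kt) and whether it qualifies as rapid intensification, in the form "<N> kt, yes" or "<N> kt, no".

36 kt, yes

V₁: ΔP = 15, V ≈ 5.9 × 15^0.612 ≈ 30.95 kt.
V₂: ΔP = 42, V ≈ 5.9 × 42^0.612 ≈ 58.11 kt.
ΔV over 18 h = 27.16 kt → 24 h equivalent = 27.16 × 24/18 ≈ 36.21 kt.
36 kt ≥ 30 kt ⇒ rapid intensification.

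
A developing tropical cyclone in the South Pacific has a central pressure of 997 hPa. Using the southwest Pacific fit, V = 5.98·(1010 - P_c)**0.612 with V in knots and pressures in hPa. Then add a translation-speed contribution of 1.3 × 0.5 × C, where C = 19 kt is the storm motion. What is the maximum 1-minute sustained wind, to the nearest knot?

ΔP = 1010 − 997 = 13 hPa.
13^0.612 ≈ 4.805.
V ≈ 5.98 × 4.805 ≈ 28.7 kt.
Translation term: 1.3 × 0.5 × 19 = 12.35 kt.
Corrected V ≈ 41.05 kt → 41 kt.

41 kt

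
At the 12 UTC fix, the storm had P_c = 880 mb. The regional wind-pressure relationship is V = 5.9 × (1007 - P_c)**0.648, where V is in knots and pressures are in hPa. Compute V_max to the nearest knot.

ΔP = 1007 − 880 = 127 mb.
127^0.648 ≈ 23.082.
V ≈ 5.9 × 23.082 ≈ 136.2 kt.

136 kt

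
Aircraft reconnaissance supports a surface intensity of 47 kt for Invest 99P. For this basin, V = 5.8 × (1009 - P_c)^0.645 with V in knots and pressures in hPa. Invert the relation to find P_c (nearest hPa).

ΔP = (V / 5.8)^(1/0.645) = (47/5.8)^1.550.
47/5.8 = 8.103; 8.103^1.550 ≈ 25.63 hPa.
P_c = 1009 − 25.63 = 983.37 ≈ 983 hPa.

983 hPa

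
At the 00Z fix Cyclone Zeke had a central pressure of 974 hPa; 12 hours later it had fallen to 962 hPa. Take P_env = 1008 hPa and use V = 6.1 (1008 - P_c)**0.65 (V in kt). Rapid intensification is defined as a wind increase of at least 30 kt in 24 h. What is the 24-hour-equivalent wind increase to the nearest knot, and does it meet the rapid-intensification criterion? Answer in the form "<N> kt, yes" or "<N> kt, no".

V₁: ΔP = 34, V ≈ 6.1 × 34^0.65 ≈ 60.37 kt.
V₂: ΔP = 46, V ≈ 6.1 × 46^0.65 ≈ 73.47 kt.
ΔV over 12 h = 13.10 kt → 24 h equivalent = 13.10 × 24/12 ≈ 26.20 kt.
26 kt < 30 kt ⇒ not rapid intensification.

26 kt, no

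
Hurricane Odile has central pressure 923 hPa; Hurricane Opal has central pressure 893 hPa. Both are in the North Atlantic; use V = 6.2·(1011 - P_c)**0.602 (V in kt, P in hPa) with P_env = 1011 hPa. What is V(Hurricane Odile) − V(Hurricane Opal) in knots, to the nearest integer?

Hurricane Odile: ΔP = 88; V ≈ 6.2 × 88^0.602 ≈ 91.83 kt.
Hurricane Opal: ΔP = 118; V ≈ 6.2 × 118^0.602 ≈ 109.56 kt.
Difference ≈ 91.83 − 109.56 = -17.73 → -18 kt.

-18 kt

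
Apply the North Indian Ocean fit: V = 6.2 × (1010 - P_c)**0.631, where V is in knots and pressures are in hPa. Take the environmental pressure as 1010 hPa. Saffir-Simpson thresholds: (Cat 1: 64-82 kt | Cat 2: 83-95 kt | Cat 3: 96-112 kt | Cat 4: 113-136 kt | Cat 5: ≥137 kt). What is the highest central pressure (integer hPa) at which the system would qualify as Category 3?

933 hPa

Category 3 begins at V = 96 kt.
Required ΔP = (96/6.2)^(1/0.631) = 15.484^1.585 ≈ 76.86 hPa.
P_c ≤ 1010 − 76.86 = 933.14, so the highest integer P_c is 933 hPa.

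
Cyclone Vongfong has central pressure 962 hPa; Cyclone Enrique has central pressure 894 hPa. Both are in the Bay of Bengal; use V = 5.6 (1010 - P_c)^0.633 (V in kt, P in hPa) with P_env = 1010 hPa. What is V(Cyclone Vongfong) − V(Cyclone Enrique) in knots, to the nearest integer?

Cyclone Vongfong: ΔP = 48; V ≈ 5.6 × 48^0.633 ≈ 64.93 kt.
Cyclone Enrique: ΔP = 116; V ≈ 5.6 × 116^0.633 ≈ 113.50 kt.
Difference ≈ 64.93 − 113.50 = -48.57 → -49 kt.

-49 kt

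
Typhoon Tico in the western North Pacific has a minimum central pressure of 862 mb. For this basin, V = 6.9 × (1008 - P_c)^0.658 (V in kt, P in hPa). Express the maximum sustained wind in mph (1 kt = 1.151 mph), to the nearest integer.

211 mph

ΔP = 1008 − 862 = 146 mb.
V ≈ 6.9 × 146^0.658 = 6.9 × 26.555 ≈ 183.229 kt.
183.229 × 1.151 ≈ 210.90 mph → 211 mph.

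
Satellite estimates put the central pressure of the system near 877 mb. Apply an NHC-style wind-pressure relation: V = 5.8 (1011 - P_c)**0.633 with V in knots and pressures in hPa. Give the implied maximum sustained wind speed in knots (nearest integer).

129 kt

ΔP = 1011 − 877 = 134 mb.
134^0.633 ≈ 22.205.
V ≈ 5.8 × 22.205 ≈ 128.8 kt.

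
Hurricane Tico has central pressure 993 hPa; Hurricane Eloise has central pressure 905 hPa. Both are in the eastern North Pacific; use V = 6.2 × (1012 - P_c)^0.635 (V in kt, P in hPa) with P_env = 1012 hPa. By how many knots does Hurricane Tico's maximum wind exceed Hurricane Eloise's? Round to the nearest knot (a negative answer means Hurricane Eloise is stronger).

Hurricane Tico: ΔP = 19; V ≈ 6.2 × 19^0.635 ≈ 40.22 kt.
Hurricane Eloise: ΔP = 107; V ≈ 6.2 × 107^0.635 ≈ 120.52 kt.
Difference ≈ 40.22 − 120.52 = -80.30 → -80 kt.

-80 kt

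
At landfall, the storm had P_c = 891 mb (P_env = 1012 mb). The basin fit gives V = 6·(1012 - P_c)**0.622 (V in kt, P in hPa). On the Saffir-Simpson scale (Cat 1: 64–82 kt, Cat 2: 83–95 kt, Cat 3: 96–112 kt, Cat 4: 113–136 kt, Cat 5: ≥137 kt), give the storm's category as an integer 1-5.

ΔP = 1012 − 891 = 121 mb.
V ≈ 6 × 121^0.622 = 6 × 19.75 ≈ 118 kt.
118 kt falls in the Category 4 band.

4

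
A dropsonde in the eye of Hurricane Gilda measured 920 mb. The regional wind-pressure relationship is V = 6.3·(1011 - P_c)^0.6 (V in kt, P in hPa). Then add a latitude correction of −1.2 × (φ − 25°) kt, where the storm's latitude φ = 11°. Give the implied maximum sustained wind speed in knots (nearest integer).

111 kt

ΔP = 1011 − 920 = 91 mb.
91^0.6 ≈ 14.977.
V ≈ 6.3 × 14.977 ≈ 94.4 kt.
Latitude correction: −1.2 × (11 − 25) = 16.8 kt.
Corrected V ≈ 111.2 kt → 111 kt.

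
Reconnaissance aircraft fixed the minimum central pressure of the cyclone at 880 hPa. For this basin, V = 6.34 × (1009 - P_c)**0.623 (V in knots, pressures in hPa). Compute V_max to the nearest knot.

131 kt

ΔP = 1009 − 880 = 129 hPa.
129^0.623 ≈ 20.649.
V ≈ 6.34 × 20.649 ≈ 130.9 kt.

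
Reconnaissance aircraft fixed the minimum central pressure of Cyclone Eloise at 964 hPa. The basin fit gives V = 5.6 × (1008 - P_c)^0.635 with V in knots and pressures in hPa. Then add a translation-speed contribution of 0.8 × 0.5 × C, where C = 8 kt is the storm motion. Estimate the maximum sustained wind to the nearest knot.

65 kt

ΔP = 1008 − 964 = 44 hPa.
44^0.635 ≈ 11.056.
V ≈ 5.6 × 11.056 ≈ 61.9 kt.
Translation term: 0.8 × 0.5 × 8 = 3.2 kt.
Corrected V ≈ 65.1 kt → 65 kt.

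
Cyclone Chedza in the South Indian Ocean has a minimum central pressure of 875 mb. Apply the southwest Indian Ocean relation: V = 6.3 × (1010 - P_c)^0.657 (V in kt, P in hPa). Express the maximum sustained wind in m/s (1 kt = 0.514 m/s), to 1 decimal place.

ΔP = 1010 − 875 = 135 mb.
V ≈ 6.3 × 135^0.657 = 6.3 × 25.097 ≈ 158.114 kt.
158.114 × 0.514 ≈ 81.27 m/s → 81.3 m/s.

81.3 m/s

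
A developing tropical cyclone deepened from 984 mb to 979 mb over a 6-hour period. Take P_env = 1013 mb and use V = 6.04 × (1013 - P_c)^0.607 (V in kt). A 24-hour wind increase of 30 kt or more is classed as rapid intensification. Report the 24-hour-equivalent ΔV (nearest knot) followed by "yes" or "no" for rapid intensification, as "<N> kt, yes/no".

19 kt, no

V₁: ΔP = 29, V ≈ 6.04 × 29^0.607 ≈ 46.64 kt.
V₂: ΔP = 34, V ≈ 6.04 × 34^0.607 ≈ 51.36 kt.
ΔV over 6 h = 4.72 kt → 24 h equivalent = 4.72 × 24/6 ≈ 18.88 kt.
19 kt < 30 kt ⇒ not rapid intensification.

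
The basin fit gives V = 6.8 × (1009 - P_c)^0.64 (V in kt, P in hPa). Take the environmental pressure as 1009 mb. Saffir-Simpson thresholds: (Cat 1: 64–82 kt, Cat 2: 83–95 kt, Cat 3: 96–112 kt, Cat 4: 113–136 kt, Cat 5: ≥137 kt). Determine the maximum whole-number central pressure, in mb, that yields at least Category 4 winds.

928 mb

Category 4 begins at V = 113 kt.
Required ΔP = (113/6.8)^(1/0.64) = 16.618^1.562 ≈ 80.75 mb.
P_c ≤ 1009 − 80.75 = 928.25, so the highest integer P_c is 928 mb.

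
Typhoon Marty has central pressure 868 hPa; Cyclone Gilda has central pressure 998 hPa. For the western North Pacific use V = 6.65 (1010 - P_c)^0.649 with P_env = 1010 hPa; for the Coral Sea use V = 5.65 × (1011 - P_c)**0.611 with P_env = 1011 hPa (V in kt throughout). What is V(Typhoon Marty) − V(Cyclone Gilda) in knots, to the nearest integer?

Typhoon Marty: ΔP = 142; V ≈ 6.65 × 142^0.649 ≈ 165.83 kt.
Cyclone Gilda: ΔP = 13; V ≈ 5.65 × 13^0.611 ≈ 27.08 kt.
Difference ≈ 165.83 − 27.08 = 138.75 → 139 kt.

139 kt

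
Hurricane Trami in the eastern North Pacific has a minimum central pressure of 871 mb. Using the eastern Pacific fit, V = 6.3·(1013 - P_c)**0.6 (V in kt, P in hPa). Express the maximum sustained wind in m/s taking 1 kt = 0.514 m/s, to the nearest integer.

63 m/s

ΔP = 1013 − 871 = 142 mb.
V ≈ 6.3 × 142^0.6 = 6.3 × 19.560 ≈ 123.229 kt.
123.229 × 0.514 ≈ 63.34 m/s → 63 m/s.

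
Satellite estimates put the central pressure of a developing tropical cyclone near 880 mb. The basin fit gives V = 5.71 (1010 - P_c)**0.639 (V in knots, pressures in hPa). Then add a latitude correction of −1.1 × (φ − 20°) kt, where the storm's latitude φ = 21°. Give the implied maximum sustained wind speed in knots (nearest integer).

ΔP = 1010 − 880 = 130 mb.
130^0.639 ≈ 22.429.
V ≈ 5.71 × 22.429 ≈ 128.1 kt.
Latitude correction: −1.1 × (21 − 20) = -1.1 kt.
Corrected V ≈ 127 kt → 127 kt.

127 kt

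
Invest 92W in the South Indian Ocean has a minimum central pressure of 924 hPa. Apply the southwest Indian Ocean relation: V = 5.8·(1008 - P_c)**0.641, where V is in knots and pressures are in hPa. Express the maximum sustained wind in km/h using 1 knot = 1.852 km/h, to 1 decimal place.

ΔP = 1008 − 924 = 84 hPa.
V ≈ 5.8 × 84^0.641 = 5.8 × 17.118 ≈ 99.287 kt.
99.287 × 1.852 ≈ 183.88 km/h → 183.9 km/h.

183.9 km/h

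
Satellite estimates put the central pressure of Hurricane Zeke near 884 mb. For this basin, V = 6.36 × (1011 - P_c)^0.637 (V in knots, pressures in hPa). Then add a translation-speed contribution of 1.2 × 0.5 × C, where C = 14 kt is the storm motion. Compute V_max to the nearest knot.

148 kt

ΔP = 1011 − 884 = 127 mb.
127^0.637 ≈ 21.884.
V ≈ 6.36 × 21.884 ≈ 139.2 kt.
Translation term: 1.2 × 0.5 × 14 = 8.4 kt.
Corrected V ≈ 147.6 kt → 148 kt.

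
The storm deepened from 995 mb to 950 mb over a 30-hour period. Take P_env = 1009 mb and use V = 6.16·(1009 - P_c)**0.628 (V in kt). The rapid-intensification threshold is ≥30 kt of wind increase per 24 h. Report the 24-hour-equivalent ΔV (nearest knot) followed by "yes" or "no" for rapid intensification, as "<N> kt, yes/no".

V₁: ΔP = 14, V ≈ 6.16 × 14^0.628 ≈ 32.31 kt.
V₂: ΔP = 59, V ≈ 6.16 × 59^0.628 ≈ 79.74 kt.
ΔV over 30 h = 47.43 kt → 24 h equivalent = 47.43 × 24/30 ≈ 37.94 kt.
38 kt ≥ 30 kt ⇒ rapid intensification.

38 kt, yes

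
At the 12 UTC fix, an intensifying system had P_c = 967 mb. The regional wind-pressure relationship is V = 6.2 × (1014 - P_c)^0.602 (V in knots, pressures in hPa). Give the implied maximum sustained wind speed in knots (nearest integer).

63 kt

ΔP = 1014 − 967 = 47 mb.
47^0.602 ≈ 10.153.
V ≈ 6.2 × 10.153 ≈ 62.9 kt.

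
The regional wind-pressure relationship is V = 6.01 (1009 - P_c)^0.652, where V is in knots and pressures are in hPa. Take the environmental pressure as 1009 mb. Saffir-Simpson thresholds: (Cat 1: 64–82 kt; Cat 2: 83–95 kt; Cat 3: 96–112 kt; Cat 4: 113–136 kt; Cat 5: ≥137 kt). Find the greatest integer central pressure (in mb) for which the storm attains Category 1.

Category 1 begins at V = 64 kt.
Required ΔP = (64/6.01)^(1/0.652) = 10.649^1.534 ≈ 37.64 mb.
P_c ≤ 1009 − 37.64 = 971.36, so the highest integer P_c is 971 mb.

971 mb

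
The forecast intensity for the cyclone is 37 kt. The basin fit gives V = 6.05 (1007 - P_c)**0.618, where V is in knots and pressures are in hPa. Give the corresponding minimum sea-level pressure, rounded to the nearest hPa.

ΔP = (V / 6.05)^(1/0.618) = (37/6.05)^1.618.
37/6.05 = 6.116; 6.116^1.618 ≈ 18.73 hPa.
P_c = 1007 − 18.73 = 988.27 ≈ 988 hPa.

988 hPa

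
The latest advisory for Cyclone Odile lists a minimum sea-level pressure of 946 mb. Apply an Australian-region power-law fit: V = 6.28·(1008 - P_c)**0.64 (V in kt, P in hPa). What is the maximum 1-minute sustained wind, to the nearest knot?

88 kt

ΔP = 1008 − 946 = 62 mb.
62^0.64 ≈ 14.032.
V ≈ 6.28 × 14.032 ≈ 88.1 kt.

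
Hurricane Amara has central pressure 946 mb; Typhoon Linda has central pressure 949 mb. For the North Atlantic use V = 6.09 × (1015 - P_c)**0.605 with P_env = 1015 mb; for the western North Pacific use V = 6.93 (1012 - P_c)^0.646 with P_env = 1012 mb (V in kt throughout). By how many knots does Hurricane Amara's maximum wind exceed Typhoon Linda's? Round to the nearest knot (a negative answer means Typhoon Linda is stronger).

Hurricane Amara: ΔP = 69; V ≈ 6.09 × 69^0.605 ≈ 78.91 kt.
Typhoon Linda: ΔP = 63; V ≈ 6.93 × 63^0.646 ≈ 100.72 kt.
Difference ≈ 78.91 − 100.72 = -21.81 → -22 kt.

-22 kt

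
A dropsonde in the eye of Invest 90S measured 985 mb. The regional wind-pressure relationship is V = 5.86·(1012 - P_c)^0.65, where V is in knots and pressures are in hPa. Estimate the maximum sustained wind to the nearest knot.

ΔP = 1012 − 985 = 27 mb.
27^0.65 ≈ 8.519.
V ≈ 5.86 × 8.519 ≈ 49.9 kt.

50 kt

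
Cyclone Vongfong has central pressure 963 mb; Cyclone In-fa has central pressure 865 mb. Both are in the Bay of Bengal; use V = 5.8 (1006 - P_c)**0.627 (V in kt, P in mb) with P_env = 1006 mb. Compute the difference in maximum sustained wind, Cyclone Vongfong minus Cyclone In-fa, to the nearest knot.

Cyclone Vongfong: ΔP = 43; V ≈ 5.8 × 43^0.627 ≈ 61.32 kt.
Cyclone In-fa: ΔP = 141; V ≈ 5.8 × 141^0.627 ≈ 129.12 kt.
Difference ≈ 61.32 − 129.12 = -67.80 → -68 kt.

-68 kt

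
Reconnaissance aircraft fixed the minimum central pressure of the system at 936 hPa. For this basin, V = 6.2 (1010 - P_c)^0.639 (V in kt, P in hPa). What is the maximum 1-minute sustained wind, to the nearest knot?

97 kt

ΔP = 1010 − 936 = 74 hPa.
74^0.639 ≈ 15.647.
V ≈ 6.2 × 15.647 ≈ 97.0 kt.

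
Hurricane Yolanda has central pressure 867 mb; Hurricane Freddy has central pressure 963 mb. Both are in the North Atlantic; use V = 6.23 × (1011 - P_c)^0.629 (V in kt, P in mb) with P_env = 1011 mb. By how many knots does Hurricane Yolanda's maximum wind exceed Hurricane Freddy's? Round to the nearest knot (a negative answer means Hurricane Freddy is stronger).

71 kt

Hurricane Yolanda: ΔP = 144; V ≈ 6.23 × 144^0.629 ≈ 141.94 kt.
Hurricane Freddy: ΔP = 48; V ≈ 6.23 × 48^0.629 ≈ 71.12 kt.
Difference ≈ 141.94 − 71.12 = 70.82 → 71 kt.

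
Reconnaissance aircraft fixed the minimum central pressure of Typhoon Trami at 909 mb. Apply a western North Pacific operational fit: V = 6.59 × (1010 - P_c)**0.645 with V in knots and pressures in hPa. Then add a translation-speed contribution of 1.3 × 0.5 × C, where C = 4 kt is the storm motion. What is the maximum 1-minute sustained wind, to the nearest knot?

132 kt

ΔP = 1010 − 909 = 101 mb.
101^0.645 ≈ 19.624.
V ≈ 6.59 × 19.624 ≈ 129.3 kt.
Translation term: 1.3 × 0.5 × 4 = 2.6 kt.
Corrected V ≈ 131.9 kt → 132 kt.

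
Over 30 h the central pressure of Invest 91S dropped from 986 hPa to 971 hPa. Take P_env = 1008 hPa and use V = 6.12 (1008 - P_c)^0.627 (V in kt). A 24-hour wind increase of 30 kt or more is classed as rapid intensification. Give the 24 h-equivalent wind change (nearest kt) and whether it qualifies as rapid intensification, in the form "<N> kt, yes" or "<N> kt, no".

13 kt, no

V₁: ΔP = 22, V ≈ 6.12 × 22^0.627 ≈ 42.51 kt.
V₂: ΔP = 37, V ≈ 6.12 × 37^0.627 ≈ 58.89 kt.
ΔV over 30 h = 16.38 kt → 24 h equivalent = 16.38 × 24/30 ≈ 13.10 kt.
13 kt < 30 kt ⇒ not rapid intensification.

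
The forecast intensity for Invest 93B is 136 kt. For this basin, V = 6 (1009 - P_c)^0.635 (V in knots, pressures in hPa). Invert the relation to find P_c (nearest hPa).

873 hPa

ΔP = (V / 6)^(1/0.635) = (136/6)^1.575.
136/6 = 22.667; 22.667^1.575 ≈ 136.29 hPa.
P_c = 1009 − 136.29 = 872.71 ≈ 873 hPa.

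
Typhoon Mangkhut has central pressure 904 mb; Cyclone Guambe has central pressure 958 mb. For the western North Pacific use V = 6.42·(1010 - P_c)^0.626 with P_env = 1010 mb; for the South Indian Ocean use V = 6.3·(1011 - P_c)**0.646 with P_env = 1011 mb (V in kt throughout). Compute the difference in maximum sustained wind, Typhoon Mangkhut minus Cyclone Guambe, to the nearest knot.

Typhoon Mangkhut: ΔP = 106; V ≈ 6.42 × 106^0.626 ≈ 118.95 kt.
Cyclone Guambe: ΔP = 53; V ≈ 6.3 × 53^0.646 ≈ 81.89 kt.
Difference ≈ 118.95 − 81.89 = 37.06 → 37 kt.

37 kt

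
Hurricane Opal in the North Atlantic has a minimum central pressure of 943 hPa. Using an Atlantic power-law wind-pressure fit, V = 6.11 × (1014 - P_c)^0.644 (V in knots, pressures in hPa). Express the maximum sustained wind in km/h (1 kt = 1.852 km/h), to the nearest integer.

ΔP = 1014 − 943 = 71 hPa.
V ≈ 6.11 × 71^0.644 = 6.11 × 15.567 ≈ 95.116 kt.
95.116 × 1.852 ≈ 176.15 km/h → 176 km/h.

176 km/h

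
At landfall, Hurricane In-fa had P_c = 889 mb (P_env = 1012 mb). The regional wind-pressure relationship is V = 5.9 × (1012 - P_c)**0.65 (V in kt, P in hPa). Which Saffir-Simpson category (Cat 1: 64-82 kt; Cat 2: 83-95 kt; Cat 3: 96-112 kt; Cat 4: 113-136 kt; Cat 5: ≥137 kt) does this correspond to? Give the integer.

4

ΔP = 1012 − 889 = 123 mb.
V ≈ 5.9 × 123^0.65 = 5.9 × 22.83 ≈ 135 kt.
135 kt falls in the Category 4 band.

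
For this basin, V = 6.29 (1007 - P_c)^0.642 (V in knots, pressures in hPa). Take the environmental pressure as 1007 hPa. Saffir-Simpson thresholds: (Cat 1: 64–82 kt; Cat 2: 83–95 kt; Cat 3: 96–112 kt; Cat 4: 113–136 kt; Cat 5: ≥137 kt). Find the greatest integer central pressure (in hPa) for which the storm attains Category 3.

937 hPa

Category 3 begins at V = 96 kt.
Required ΔP = (96/6.29)^(1/0.642) = 15.262^1.558 ≈ 69.77 hPa.
P_c ≤ 1007 − 69.77 = 937.23, so the highest integer P_c is 937 hPa.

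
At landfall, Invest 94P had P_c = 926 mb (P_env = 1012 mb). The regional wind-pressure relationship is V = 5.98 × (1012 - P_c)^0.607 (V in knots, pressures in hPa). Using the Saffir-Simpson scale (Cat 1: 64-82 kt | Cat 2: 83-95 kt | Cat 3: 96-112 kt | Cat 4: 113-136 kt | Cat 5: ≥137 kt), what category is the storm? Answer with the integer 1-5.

ΔP = 1012 − 926 = 86 mb.
V ≈ 5.98 × 86^0.607 = 5.98 × 14.94 ≈ 89 kt.
89 kt falls in the Category 2 band.

2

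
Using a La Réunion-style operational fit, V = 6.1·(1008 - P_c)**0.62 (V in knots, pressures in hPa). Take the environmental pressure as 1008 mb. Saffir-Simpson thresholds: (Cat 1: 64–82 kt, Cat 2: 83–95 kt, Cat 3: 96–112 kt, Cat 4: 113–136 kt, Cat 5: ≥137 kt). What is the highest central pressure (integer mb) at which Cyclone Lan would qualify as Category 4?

897 mb

Category 4 begins at V = 113 kt.
Required ΔP = (113/6.1)^(1/0.62) = 18.525^1.613 ≈ 110.86 mb.
P_c ≤ 1008 − 110.86 = 897.14, so the highest integer P_c is 897 mb.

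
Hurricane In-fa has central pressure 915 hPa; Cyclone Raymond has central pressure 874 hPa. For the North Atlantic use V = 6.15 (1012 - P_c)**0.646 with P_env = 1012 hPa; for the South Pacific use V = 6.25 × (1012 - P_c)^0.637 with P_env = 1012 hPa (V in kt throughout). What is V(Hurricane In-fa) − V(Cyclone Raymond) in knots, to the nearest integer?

Hurricane In-fa: ΔP = 97; V ≈ 6.15 × 97^0.646 ≈ 118.12 kt.
Cyclone Raymond: ΔP = 138; V ≈ 6.25 × 138^0.637 ≈ 144.21 kt.
Difference ≈ 118.12 − 144.21 = -26.09 → -26 kt.

-26 kt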